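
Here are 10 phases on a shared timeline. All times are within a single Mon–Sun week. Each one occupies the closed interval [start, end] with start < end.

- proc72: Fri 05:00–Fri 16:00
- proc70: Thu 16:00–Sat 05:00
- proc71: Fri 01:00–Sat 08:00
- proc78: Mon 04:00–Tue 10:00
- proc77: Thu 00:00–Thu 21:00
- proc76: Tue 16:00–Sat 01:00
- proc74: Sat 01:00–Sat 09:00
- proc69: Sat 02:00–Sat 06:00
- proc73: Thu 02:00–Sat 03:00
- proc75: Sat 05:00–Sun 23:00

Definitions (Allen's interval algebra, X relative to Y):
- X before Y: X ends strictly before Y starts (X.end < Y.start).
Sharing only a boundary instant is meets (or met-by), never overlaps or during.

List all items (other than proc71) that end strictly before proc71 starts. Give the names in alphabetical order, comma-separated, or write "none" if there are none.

Target proc71 = [Fri 01:00, Sat 08:00].
proc69 [Sat 02:00, Sat 06:00] → during → no.
proc70 [Thu 16:00, Sat 05:00] → overlaps → no.
proc72 [Fri 05:00, Fri 16:00] → during → no.
proc73 [Thu 02:00, Sat 03:00] → overlaps → no.
proc74 [Sat 01:00, Sat 09:00] → overlapped-by → no.
proc75 [Sat 05:00, Sun 23:00] → overlapped-by → no.
proc76 [Tue 16:00, Sat 01:00] → overlaps → no.
proc77 [Thu 00:00, Thu 21:00] → before → yes.
proc78 [Mon 04:00, Tue 10:00] → before → yes.
Result: proc77, proc78.

proc77, proc78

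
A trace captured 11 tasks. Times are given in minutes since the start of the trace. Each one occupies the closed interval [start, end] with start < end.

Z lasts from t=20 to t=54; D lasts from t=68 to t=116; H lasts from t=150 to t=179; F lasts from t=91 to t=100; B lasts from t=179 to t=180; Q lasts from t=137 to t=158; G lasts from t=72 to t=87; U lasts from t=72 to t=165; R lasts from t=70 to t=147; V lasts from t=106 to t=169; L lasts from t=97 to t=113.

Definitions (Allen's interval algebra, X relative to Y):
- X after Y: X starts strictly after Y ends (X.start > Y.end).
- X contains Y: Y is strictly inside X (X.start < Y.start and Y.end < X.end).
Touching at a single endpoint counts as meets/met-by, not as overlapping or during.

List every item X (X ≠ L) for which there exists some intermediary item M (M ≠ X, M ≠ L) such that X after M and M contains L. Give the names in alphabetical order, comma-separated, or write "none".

B, H, Q

Target L = [t=97, t=113].
Intermediaries M with M contains L: D, R, U.
Via D — items with X after D: B, H, Q.
Via R — items with X after R: B, H.
Via U — items with X after U: B.
Union: B, H, Q.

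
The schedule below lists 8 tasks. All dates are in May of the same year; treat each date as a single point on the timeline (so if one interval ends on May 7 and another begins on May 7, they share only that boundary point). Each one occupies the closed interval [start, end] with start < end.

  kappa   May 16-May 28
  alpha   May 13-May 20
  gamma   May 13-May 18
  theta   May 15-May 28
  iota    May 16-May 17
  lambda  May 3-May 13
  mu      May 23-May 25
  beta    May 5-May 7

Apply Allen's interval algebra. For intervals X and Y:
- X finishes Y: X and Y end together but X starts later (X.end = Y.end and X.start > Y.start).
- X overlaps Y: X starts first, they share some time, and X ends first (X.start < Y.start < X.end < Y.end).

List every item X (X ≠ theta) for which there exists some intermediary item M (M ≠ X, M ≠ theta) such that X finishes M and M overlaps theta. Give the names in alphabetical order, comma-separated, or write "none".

none

Target theta = [May 15, May 28].
Intermediaries M with M overlaps theta: alpha, gamma.
Via alpha — items with X finishes alpha: none.
Via gamma — items with X finishes gamma: none.
Union: none.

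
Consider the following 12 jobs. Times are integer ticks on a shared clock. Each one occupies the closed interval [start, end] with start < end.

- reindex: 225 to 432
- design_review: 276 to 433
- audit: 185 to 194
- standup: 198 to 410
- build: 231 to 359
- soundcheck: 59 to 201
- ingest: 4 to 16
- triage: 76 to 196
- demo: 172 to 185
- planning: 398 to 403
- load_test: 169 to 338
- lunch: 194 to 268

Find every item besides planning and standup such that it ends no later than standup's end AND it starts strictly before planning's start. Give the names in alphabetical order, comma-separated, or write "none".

Conditions: its end is no later than standup's end (X.end <= 410) AND its start is strictly before planning's start (X.start < 398).
audit: end 194 <= 410? ✓; start 185 < 398? ✓ → yes.
build: end 359 <= 410? ✓; start 231 < 398? ✓ → yes.
demo: end 185 <= 410? ✓; start 172 < 398? ✓ → yes.
design_review: end 433 <= 410? ✗; start 276 < 398? ✓ → no.
ingest: end 16 <= 410? ✓; start 4 < 398? ✓ → yes.
load_test: end 338 <= 410? ✓; start 169 < 398? ✓ → yes.
lunch: end 268 <= 410? ✓; start 194 < 398? ✓ → yes.
reindex: end 432 <= 410? ✗; start 225 < 398? ✓ → no.
soundcheck: end 201 <= 410? ✓; start 59 < 398? ✓ → yes.
triage: end 196 <= 410? ✓; start 76 < 398? ✓ → yes.
Result: audit, build, demo, ingest, load_test, lunch, soundcheck, triage.

audit, build, demo, ingest, load_test, lunch, soundcheck, triage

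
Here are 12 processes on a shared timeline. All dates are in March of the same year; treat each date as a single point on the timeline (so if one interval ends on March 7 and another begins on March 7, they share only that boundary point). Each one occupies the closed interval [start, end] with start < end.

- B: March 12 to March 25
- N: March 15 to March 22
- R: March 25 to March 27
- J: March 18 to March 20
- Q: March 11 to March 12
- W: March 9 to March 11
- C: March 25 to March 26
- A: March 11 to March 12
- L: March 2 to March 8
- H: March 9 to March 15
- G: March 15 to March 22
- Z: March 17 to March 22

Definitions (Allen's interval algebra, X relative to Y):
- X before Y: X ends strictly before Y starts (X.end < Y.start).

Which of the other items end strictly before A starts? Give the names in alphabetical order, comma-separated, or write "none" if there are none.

Target A = [March 11, March 12].
B [March 12, March 25] → met-by → no.
C [March 25, March 26] → after → no.
G [March 15, March 22] → after → no.
H [March 9, March 15] → contains → no.
J [March 18, March 20] → after → no.
L [March 2, March 8] → before → yes.
N [March 15, March 22] → after → no.
Q [March 11, March 12] → equals → no.
R [March 25, March 27] → after → no.
W [March 9, March 11] → meets → no.
Z [March 17, March 22] → after → no.
Result: L.

L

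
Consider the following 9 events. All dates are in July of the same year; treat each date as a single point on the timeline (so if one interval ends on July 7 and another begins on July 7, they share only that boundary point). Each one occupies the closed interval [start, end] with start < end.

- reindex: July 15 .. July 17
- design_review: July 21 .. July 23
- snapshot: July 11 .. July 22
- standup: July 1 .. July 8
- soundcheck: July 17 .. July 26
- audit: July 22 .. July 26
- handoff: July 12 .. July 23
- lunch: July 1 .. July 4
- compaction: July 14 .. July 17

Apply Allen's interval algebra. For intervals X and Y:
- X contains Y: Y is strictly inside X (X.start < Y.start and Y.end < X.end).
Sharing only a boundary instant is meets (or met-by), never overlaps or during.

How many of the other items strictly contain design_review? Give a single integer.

1

Target design_review = [July 21, July 23].
audit [July 22, July 26] → overlapped-by → no.
compaction [July 14, July 17] → before → no.
handoff [July 12, July 23] → finished-by → no.
lunch [July 1, July 4] → before → no.
reindex [July 15, July 17] → before → no.
snapshot [July 11, July 22] → overlaps → no.
soundcheck [July 17, July 26] → contains → counts.
standup [July 1, July 8] → before → no.
Total: 1.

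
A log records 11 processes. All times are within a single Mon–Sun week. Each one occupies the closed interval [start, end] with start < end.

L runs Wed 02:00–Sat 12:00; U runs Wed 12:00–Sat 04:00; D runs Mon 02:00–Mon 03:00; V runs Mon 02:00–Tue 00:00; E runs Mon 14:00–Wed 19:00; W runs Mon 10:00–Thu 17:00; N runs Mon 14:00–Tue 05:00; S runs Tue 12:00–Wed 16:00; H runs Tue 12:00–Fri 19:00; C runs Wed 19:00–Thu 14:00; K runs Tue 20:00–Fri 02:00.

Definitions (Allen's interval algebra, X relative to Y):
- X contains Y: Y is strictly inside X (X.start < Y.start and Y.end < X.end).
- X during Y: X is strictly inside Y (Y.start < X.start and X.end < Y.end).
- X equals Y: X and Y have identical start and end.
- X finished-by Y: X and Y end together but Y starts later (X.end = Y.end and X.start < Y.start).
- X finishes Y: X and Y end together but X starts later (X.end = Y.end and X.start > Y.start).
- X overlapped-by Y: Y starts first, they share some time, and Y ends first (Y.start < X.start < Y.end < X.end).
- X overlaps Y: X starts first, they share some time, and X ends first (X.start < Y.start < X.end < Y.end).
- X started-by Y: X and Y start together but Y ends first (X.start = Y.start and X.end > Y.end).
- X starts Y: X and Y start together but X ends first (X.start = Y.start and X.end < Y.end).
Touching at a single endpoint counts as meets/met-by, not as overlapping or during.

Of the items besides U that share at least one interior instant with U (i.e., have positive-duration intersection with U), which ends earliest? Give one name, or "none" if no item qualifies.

Target U = [Wed 12:00, Sat 04:00].
C [Wed 19:00, Thu 14:00] → during → candidate.
D [Mon 02:00, Mon 03:00] → before → excluded.
E [Mon 14:00, Wed 19:00] → overlaps → candidate.
H [Tue 12:00, Fri 19:00] → overlaps → candidate.
K [Tue 20:00, Fri 02:00] → overlaps → candidate.
L [Wed 02:00, Sat 12:00] → contains → candidate.
N [Mon 14:00, Tue 05:00] → before → excluded.
S [Tue 12:00, Wed 16:00] → overlaps → candidate.
V [Mon 02:00, Tue 00:00] → before → excluded.
W [Mon 10:00, Thu 17:00] → overlaps → candidate.
Among candidates, earliest end is Wed 16:00 → S.

S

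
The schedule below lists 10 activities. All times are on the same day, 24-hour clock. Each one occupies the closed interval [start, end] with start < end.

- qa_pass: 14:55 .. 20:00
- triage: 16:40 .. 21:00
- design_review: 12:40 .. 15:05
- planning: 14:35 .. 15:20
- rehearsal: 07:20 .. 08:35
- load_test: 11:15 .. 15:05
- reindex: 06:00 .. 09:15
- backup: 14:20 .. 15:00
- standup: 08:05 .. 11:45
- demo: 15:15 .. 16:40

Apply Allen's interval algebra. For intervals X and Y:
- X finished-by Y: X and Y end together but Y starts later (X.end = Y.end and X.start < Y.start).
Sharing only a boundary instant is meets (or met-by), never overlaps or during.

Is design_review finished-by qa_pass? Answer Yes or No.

design_review = [12:40, 15:05], qa_pass = [14:55, 20:00].
Actual relation of design_review to qa_pass: overlaps.
Asked whether 'finished-by' holds → No.

No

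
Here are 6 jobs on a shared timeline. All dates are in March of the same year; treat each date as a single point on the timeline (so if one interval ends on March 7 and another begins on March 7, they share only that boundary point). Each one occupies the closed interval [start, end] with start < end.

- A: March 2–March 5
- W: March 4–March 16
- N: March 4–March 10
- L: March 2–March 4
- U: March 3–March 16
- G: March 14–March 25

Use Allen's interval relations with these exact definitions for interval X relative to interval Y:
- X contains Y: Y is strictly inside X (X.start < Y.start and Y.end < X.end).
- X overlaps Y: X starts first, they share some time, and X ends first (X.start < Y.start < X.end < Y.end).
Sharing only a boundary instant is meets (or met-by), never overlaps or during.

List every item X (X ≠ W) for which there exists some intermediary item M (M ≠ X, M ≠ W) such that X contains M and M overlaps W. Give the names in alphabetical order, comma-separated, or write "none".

Target W = [March 4, March 16].
Intermediaries M with M overlaps W: A.
Via A — items with X contains A: none.
Union: none.

none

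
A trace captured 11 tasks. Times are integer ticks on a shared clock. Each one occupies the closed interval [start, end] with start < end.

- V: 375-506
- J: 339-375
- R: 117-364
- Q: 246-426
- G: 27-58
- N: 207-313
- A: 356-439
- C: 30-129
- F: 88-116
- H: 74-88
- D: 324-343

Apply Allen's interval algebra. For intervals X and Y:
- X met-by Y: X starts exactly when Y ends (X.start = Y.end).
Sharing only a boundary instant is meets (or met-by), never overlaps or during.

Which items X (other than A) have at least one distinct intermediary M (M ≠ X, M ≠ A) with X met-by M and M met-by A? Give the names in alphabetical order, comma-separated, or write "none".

Target A = [356, 439].
Intermediaries M with M met-by A: none.
Union: none.

none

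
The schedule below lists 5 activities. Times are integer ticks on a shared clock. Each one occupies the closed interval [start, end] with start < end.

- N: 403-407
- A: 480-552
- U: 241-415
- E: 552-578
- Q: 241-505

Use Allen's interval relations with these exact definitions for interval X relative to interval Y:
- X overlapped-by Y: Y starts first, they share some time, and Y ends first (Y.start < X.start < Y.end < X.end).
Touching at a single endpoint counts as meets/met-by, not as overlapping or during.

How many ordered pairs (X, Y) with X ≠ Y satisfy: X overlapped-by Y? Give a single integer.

1

Checking all 20 ordered pairs for relation 'overlapped-by'; matching pairs in alphabetical order:
(A, Q): A overlapped-by Q ✓
Count: 1.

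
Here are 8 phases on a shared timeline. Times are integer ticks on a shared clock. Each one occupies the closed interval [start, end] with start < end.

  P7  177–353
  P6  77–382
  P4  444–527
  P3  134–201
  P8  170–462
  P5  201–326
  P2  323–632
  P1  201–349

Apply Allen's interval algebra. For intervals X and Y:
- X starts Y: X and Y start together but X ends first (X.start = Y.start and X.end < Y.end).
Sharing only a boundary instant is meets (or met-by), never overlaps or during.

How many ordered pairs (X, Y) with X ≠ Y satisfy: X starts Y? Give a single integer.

Checking all 56 ordered pairs for relation 'starts'; matching pairs in alphabetical order:
(P5, P1): P5 starts P1 ✓
Count: 1.

1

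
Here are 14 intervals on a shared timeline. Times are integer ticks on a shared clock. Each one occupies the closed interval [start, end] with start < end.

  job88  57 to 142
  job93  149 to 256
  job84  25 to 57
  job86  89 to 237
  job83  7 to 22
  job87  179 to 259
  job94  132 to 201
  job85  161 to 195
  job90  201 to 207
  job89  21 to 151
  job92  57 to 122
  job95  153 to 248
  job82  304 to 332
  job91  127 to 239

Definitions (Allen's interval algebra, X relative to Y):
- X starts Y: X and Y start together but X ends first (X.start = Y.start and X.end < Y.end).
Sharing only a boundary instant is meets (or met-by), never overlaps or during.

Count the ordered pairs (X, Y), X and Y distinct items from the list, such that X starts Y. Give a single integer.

Checking all 182 ordered pairs for relation 'starts'; matching pairs in alphabetical order:
(job92, job88): job92 starts job88 ✓
Count: 1.

1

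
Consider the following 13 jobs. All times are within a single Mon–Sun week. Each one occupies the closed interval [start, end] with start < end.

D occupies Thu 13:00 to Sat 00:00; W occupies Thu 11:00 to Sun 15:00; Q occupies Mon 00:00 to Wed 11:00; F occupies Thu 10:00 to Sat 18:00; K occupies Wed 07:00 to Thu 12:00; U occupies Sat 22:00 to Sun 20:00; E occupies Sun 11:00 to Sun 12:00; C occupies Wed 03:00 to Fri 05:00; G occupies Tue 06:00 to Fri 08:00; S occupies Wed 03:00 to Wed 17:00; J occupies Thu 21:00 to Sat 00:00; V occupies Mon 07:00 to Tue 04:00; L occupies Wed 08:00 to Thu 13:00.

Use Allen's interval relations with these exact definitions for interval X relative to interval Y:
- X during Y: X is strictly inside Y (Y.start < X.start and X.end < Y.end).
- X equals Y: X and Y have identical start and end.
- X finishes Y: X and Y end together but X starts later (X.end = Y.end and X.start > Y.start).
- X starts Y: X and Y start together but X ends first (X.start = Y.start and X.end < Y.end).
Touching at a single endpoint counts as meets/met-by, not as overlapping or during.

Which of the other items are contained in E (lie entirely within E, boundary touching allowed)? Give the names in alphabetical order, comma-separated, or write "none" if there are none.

none

Target E = [Sun 11:00, Sun 12:00].
C [Wed 03:00, Fri 05:00] → before → no.
D [Thu 13:00, Sat 00:00] → before → no.
F [Thu 10:00, Sat 18:00] → before → no.
G [Tue 06:00, Fri 08:00] → before → no.
J [Thu 21:00, Sat 00:00] → before → no.
K [Wed 07:00, Thu 12:00] → before → no.
L [Wed 08:00, Thu 13:00] → before → no.
Q [Mon 00:00, Wed 11:00] → before → no.
S [Wed 03:00, Wed 17:00] → before → no.
U [Sat 22:00, Sun 20:00] → contains → no.
V [Mon 07:00, Tue 04:00] → before → no.
W [Thu 11:00, Sun 15:00] → contains → no.
Result: none.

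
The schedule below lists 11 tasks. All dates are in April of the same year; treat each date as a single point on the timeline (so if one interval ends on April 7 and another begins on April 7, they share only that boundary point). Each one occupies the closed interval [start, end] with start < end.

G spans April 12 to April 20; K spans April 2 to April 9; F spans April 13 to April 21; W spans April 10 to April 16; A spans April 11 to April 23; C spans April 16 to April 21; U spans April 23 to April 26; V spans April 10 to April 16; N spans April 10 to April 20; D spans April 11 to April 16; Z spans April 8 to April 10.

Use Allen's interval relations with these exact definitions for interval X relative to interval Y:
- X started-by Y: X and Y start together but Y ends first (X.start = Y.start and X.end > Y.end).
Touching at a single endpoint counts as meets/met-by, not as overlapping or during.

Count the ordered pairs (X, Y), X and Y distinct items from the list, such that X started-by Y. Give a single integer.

Checking all 110 ordered pairs for relation 'started-by'; matching pairs in alphabetical order:
(A, D): A started-by D ✓
(N, V): N started-by V ✓
(N, W): N started-by W ✓
Count: 3.

3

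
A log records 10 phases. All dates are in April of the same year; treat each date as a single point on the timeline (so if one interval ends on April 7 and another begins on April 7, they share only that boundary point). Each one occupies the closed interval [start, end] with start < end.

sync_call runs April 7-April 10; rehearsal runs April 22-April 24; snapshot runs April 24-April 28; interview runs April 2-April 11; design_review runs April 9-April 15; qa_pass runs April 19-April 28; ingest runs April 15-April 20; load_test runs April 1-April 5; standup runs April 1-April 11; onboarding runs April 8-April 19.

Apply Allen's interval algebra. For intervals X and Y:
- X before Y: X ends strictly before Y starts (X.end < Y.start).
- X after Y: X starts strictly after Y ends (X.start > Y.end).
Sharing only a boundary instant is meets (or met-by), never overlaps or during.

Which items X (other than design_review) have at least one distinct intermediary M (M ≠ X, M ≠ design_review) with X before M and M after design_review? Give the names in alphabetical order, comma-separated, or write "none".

ingest, interview, load_test, onboarding, standup, sync_call

Target design_review = [April 9, April 15].
Intermediaries M with M after design_review: qa_pass, rehearsal, snapshot.
Via qa_pass — items with X before qa_pass: interview, load_test, standup, sync_call.
Via rehearsal — items with X before rehearsal: ingest, interview, load_test, onboarding, standup, sync_call.
Via snapshot — items with X before snapshot: ingest, interview, load_test, onboarding, standup, sync_call.
Union: ingest, interview, load_test, onboarding, standup, sync_call.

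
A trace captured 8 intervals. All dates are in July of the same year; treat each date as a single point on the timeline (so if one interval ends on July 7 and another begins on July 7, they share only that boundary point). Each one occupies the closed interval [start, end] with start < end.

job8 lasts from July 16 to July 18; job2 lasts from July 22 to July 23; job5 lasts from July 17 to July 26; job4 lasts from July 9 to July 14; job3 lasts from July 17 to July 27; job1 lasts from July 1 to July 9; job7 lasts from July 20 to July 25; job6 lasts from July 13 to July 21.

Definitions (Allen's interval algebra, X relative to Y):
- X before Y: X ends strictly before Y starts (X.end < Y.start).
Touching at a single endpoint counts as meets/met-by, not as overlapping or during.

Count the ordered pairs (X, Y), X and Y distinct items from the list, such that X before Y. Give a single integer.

Checking all 56 ordered pairs for relation 'before'; matching pairs in alphabetical order:
(job1, job2): job1 before job2 ✓
(job1, job3): job1 before job3 ✓
(job1, job5): job1 before job5 ✓
(job1, job6): job1 before job6 ✓
(job1, job7): job1 before job7 ✓
(job1, job8): job1 before job8 ✓
(job4, job2): job4 before job2 ✓
(job4, job3): job4 before job3 ✓
(job4, job5): job4 before job5 ✓
(job4, job7): job4 before job7 ✓
(job4, job8): job4 before job8 ✓
(job6, job2): job6 before job2 ✓
(job8, job2): job8 before job2 ✓
(job8, job7): job8 before job7 ✓
Count: 14.

14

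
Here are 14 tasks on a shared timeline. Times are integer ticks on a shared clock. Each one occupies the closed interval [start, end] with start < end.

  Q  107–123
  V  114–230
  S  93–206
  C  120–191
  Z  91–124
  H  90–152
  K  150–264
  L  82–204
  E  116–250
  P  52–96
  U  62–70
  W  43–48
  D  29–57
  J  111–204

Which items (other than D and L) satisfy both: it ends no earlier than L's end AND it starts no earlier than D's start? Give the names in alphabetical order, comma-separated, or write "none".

E, J, K, S, V

Conditions: its end is no earlier than L's end (X.end >= 204) AND its start is no earlier than D's start (X.start >= 29).
C: end 191 >= 204? ✗; start 120 >= 29? ✓ → no.
E: end 250 >= 204? ✓; start 116 >= 29? ✓ → yes.
H: end 152 >= 204? ✗; start 90 >= 29? ✓ → no.
J: end 204 >= 204? ✓; start 111 >= 29? ✓ → yes.
K: end 264 >= 204? ✓; start 150 >= 29? ✓ → yes.
P: end 96 >= 204? ✗; start 52 >= 29? ✓ → no.
Q: end 123 >= 204? ✗; start 107 >= 29? ✓ → no.
S: end 206 >= 204? ✓; start 93 >= 29? ✓ → yes.
U: end 70 >= 204? ✗; start 62 >= 29? ✓ → no.
V: end 230 >= 204? ✓; start 114 >= 29? ✓ → yes.
W: end 48 >= 204? ✗; start 43 >= 29? ✓ → no.
Z: end 124 >= 204? ✗; start 91 >= 29? ✓ → no.
Result: E, J, K, S, V.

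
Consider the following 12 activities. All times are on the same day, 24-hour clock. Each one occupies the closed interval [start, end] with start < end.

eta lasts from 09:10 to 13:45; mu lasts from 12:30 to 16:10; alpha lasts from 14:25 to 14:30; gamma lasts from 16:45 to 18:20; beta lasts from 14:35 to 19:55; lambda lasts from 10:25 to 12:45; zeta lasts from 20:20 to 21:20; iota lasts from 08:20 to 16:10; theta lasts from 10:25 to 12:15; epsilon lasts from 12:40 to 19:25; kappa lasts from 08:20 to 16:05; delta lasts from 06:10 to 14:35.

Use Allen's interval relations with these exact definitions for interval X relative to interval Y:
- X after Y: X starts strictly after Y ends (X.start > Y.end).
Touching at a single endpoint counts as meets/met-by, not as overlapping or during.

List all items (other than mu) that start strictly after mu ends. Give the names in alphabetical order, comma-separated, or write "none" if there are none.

gamma, zeta

Target mu = [12:30, 16:10].
alpha [14:25, 14:30] → during → no.
beta [14:35, 19:55] → overlapped-by → no.
delta [06:10, 14:35] → overlaps → no.
epsilon [12:40, 19:25] → overlapped-by → no.
eta [09:10, 13:45] → overlaps → no.
gamma [16:45, 18:20] → after → yes.
iota [08:20, 16:10] → finished-by → no.
kappa [08:20, 16:05] → overlaps → no.
lambda [10:25, 12:45] → overlaps → no.
theta [10:25, 12:15] → before → no.
zeta [20:20, 21:20] → after → yes.
Result: gamma, zeta.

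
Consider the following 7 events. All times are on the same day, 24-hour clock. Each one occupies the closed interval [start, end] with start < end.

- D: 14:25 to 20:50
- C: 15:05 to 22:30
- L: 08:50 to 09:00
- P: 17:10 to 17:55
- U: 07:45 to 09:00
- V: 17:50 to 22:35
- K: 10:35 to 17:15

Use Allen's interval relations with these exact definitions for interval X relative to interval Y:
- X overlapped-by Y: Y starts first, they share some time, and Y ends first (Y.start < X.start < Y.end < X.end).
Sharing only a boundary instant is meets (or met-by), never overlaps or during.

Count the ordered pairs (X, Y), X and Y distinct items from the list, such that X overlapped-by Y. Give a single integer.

7

Checking all 42 ordered pairs for relation 'overlapped-by'; matching pairs in alphabetical order:
(C, D): C overlapped-by D ✓
(C, K): C overlapped-by K ✓
(D, K): D overlapped-by K ✓
(P, K): P overlapped-by K ✓
(V, C): V overlapped-by C ✓
(V, D): V overlapped-by D ✓
(V, P): V overlapped-by P ✓
Count: 7.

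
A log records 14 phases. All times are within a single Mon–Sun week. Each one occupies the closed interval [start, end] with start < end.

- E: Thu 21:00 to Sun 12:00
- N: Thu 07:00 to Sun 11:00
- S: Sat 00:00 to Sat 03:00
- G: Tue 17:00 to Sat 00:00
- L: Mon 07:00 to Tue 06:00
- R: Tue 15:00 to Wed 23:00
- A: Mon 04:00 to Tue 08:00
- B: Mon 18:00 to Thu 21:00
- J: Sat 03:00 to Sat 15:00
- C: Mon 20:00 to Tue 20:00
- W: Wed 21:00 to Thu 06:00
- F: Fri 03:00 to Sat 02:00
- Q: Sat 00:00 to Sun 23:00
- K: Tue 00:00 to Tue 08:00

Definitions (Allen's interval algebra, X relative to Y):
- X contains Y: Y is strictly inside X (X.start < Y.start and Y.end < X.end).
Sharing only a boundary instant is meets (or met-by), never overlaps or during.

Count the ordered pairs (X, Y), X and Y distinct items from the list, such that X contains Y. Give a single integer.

Checking all 182 ordered pairs for relation 'contains'; matching pairs in alphabetical order:
(A, L): A contains L ✓
(B, C): B contains C ✓
(B, K): B contains K ✓
(B, R): B contains R ✓
(B, W): B contains W ✓
(C, K): C contains K ✓
(E, F): E contains F ✓
(E, J): E contains J ✓
(E, S): E contains S ✓
(G, W): G contains W ✓
(N, F): N contains F ✓
(N, J): N contains J ✓
(N, S): N contains S ✓
(Q, J): Q contains J ✓
Count: 14.

14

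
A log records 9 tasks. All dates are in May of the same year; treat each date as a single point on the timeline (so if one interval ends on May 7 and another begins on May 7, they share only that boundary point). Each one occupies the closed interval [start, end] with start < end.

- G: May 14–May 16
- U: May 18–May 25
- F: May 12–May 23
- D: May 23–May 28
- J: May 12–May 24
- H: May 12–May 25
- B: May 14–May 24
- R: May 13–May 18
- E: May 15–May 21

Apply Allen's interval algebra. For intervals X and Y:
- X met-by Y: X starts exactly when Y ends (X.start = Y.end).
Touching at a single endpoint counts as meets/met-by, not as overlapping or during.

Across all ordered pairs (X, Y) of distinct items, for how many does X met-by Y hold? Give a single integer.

2

Checking all 72 ordered pairs for relation 'met-by'; matching pairs in alphabetical order:
(D, F): D met-by F ✓
(U, R): U met-by R ✓
Count: 2.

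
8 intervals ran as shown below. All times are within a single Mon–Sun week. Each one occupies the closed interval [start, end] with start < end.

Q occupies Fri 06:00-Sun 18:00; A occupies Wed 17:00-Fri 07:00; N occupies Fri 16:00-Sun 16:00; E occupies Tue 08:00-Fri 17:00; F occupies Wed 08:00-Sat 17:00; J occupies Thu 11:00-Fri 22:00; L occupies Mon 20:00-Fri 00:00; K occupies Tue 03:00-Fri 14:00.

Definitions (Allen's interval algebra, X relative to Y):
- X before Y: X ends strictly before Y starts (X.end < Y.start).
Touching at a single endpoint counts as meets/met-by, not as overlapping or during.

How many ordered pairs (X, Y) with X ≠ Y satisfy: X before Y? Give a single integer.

4

Checking all 56 ordered pairs for relation 'before'; matching pairs in alphabetical order:
(A, N): A before N ✓
(K, N): K before N ✓
(L, N): L before N ✓
(L, Q): L before Q ✓
Count: 4.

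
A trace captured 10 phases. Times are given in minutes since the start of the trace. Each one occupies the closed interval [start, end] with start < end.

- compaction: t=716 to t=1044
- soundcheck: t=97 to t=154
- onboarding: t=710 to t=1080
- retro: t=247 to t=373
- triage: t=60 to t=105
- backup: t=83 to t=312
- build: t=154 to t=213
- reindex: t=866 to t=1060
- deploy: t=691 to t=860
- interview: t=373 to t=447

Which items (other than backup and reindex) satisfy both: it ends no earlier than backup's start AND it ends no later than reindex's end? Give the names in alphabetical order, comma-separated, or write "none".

Conditions: its end is no earlier than backup's start (X.end >= t=83) AND its end is no later than reindex's end (X.end <= t=1060).
build: end t=213 >= t=83? ✓; end t=213 <= t=1060? ✓ → yes.
compaction: end t=1044 >= t=83? ✓; end t=1044 <= t=1060? ✓ → yes.
deploy: end t=860 >= t=83? ✓; end t=860 <= t=1060? ✓ → yes.
interview: end t=447 >= t=83? ✓; end t=447 <= t=1060? ✓ → yes.
onboarding: end t=1080 >= t=83? ✓; end t=1080 <= t=1060? ✗ → no.
retro: end t=373 >= t=83? ✓; end t=373 <= t=1060? ✓ → yes.
soundcheck: end t=154 >= t=83? ✓; end t=154 <= t=1060? ✓ → yes.
triage: end t=105 >= t=83? ✓; end t=105 <= t=1060? ✓ → yes.
Result: build, compaction, deploy, interview, retro, soundcheck, triage.

build, compaction, deploy, interview, retro, soundcheck, triage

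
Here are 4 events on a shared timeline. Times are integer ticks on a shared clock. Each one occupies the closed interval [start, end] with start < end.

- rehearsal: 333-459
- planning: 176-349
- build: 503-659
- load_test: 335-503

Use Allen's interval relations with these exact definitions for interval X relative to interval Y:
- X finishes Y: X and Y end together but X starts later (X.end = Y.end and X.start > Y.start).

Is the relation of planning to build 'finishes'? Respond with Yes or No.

planning = [176, 349], build = [503, 659].
Actual relation of planning to build: before.
Asked whether 'finishes' holds → No.

No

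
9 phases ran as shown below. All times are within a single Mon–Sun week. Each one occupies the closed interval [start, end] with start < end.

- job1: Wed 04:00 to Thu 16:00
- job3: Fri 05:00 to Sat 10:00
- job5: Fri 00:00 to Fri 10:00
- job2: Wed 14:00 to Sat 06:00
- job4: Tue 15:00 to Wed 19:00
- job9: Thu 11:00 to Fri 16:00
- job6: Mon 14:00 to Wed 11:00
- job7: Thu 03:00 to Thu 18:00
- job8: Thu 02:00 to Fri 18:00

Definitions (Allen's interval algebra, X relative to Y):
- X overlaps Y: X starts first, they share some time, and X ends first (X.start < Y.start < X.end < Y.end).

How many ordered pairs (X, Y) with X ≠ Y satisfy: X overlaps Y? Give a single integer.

Checking all 72 ordered pairs for relation 'overlaps'; matching pairs in alphabetical order:
(job1, job2): job1 overlaps job2 ✓
(job1, job7): job1 overlaps job7 ✓
(job1, job8): job1 overlaps job8 ✓
(job1, job9): job1 overlaps job9 ✓
(job2, job3): job2 overlaps job3 ✓
(job4, job1): job4 overlaps job1 ✓
(job4, job2): job4 overlaps job2 ✓
(job5, job3): job5 overlaps job3 ✓
(job6, job1): job6 overlaps job1 ✓
(job6, job4): job6 overlaps job4 ✓
(job7, job9): job7 overlaps job9 ✓
(job8, job3): job8 overlaps job3 ✓
(job9, job3): job9 overlaps job3 ✓
Count: 13.

13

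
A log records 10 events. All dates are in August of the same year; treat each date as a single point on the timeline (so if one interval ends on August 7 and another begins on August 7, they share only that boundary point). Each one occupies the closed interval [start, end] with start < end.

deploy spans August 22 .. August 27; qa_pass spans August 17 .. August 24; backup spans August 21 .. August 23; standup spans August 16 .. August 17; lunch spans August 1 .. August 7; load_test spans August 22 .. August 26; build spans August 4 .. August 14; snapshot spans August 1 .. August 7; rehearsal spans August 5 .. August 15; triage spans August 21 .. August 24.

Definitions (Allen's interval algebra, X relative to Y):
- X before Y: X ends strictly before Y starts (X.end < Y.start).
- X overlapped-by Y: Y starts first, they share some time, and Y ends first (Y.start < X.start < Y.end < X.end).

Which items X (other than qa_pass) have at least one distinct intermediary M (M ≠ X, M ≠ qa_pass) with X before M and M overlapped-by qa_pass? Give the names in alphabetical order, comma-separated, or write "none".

build, lunch, rehearsal, snapshot, standup

Target qa_pass = [August 17, August 24].
Intermediaries M with M overlapped-by qa_pass: deploy, load_test.
Via deploy — items with X before deploy: build, lunch, rehearsal, snapshot, standup.
Via load_test — items with X before load_test: build, lunch, rehearsal, snapshot, standup.
Union: build, lunch, rehearsal, snapshot, standup.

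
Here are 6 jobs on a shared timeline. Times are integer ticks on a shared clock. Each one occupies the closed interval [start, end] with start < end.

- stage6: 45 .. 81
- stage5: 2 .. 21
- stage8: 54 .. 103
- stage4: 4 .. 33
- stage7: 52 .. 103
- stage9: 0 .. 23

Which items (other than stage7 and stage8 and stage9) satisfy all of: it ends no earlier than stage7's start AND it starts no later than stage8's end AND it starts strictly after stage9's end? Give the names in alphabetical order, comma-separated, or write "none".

stage6

Conditions: its end is no earlier than stage7's start (X.end >= 52) AND its start is no later than stage8's end (X.start <= 103) AND its start is strictly after stage9's end (X.start > 23).
stage4: end 33 >= 52? ✗; start 4 <= 103? ✓; start 4 > 23? ✗ → no.
stage5: end 21 >= 52? ✗; start 2 <= 103? ✓; start 2 > 23? ✗ → no.
stage6: end 81 >= 52? ✓; start 45 <= 103? ✓; start 45 > 23? ✓ → yes.
Result: stage6.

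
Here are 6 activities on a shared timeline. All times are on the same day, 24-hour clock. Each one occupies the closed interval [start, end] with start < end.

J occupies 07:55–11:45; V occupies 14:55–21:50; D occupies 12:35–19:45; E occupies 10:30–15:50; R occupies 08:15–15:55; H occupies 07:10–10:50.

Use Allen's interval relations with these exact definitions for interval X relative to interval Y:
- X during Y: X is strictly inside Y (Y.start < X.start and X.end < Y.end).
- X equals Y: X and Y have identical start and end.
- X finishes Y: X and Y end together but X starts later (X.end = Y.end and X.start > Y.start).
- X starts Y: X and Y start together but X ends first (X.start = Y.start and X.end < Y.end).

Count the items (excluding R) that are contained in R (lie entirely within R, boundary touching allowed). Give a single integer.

1

Target R = [08:15, 15:55].
D [12:35, 19:45] → overlapped-by → no.
E [10:30, 15:50] → during → counts.
H [07:10, 10:50] → overlaps → no.
J [07:55, 11:45] → overlaps → no.
V [14:55, 21:50] → overlapped-by → no.
Total: 1.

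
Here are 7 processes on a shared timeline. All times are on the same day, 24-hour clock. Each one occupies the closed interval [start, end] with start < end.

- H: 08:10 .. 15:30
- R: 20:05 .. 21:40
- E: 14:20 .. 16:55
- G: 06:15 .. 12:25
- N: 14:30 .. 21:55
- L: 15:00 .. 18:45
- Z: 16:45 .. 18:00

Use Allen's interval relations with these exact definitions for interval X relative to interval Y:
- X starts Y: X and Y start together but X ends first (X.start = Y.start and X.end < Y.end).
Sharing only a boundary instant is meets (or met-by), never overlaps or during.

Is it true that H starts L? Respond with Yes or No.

H = [08:10, 15:30], L = [15:00, 18:45].
Actual relation of H to L: overlaps.
Asked whether 'starts' holds → No.

No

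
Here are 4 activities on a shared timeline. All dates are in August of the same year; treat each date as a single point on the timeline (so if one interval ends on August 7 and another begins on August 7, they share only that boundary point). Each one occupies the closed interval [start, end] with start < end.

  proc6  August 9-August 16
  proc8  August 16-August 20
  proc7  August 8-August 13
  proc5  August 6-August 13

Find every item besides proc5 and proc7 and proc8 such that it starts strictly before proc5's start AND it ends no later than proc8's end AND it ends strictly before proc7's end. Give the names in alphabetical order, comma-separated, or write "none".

Conditions: its start is strictly before proc5's start (X.start < August 6) AND its end is no later than proc8's end (X.end <= August 20) AND its end is strictly before proc7's end (X.end < August 13).
proc6: start August 9 < August 6? ✗; end August 16 <= August 20? ✓; end August 16 < August 13? ✗ → no.
Result: none.

none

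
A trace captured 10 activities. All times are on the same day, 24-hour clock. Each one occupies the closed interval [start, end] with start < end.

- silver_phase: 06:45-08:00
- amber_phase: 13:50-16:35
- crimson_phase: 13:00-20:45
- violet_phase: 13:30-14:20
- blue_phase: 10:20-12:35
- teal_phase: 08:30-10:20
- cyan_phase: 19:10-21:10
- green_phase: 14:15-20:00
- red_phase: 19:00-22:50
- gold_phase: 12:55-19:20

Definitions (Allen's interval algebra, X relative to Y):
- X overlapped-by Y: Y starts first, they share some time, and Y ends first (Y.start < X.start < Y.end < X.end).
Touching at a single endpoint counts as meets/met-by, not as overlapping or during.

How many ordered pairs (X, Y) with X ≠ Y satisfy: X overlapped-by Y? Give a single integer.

11

Checking all 90 ordered pairs for relation 'overlapped-by'; matching pairs in alphabetical order:
(amber_phase, violet_phase): amber_phase overlapped-by violet_phase ✓
(crimson_phase, gold_phase): crimson_phase overlapped-by gold_phase ✓
(cyan_phase, crimson_phase): cyan_phase overlapped-by crimson_phase ✓
(cyan_phase, gold_phase): cyan_phase overlapped-by gold_phase ✓
(cyan_phase, green_phase): cyan_phase overlapped-by green_phase ✓
(green_phase, amber_phase): green_phase overlapped-by amber_phase ✓
(green_phase, gold_phase): green_phase overlapped-by gold_phase ✓
(green_phase, violet_phase): green_phase overlapped-by violet_phase ✓
(red_phase, crimson_phase): red_phase overlapped-by crimson_phase ✓
(red_phase, gold_phase): red_phase overlapped-by gold_phase ✓
(red_phase, green_phase): red_phase overlapped-by green_phase ✓
Count: 11.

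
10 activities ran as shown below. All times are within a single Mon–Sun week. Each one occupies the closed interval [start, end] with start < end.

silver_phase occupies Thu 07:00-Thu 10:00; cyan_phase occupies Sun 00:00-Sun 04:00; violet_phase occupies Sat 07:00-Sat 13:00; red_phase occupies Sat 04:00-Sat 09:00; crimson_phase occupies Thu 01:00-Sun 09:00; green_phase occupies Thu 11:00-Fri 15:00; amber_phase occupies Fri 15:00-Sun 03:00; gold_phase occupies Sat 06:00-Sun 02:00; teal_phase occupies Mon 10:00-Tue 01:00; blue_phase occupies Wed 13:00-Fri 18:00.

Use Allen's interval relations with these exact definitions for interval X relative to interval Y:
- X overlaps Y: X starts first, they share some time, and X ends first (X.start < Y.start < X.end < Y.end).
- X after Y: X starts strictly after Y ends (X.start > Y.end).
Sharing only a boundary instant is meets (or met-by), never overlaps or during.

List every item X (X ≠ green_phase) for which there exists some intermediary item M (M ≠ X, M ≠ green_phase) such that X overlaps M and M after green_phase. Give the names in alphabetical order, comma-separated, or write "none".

Target green_phase = [Thu 11:00, Fri 15:00].
Intermediaries M with M after green_phase: cyan_phase, gold_phase, red_phase, violet_phase.
Via cyan_phase — items with X overlaps cyan_phase: amber_phase, gold_phase.
Via gold_phase — items with X overlaps gold_phase: red_phase.
Via red_phase — items with X overlaps red_phase: none.
Via violet_phase — items with X overlaps violet_phase: red_phase.
Union: amber_phase, gold_phase, red_phase.

amber_phase, gold_phase, red_phase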